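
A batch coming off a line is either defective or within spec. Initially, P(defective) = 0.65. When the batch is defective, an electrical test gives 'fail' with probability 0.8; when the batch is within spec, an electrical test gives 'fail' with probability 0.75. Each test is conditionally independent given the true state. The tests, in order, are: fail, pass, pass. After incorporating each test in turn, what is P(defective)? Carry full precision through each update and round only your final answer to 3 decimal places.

After 'fail': P(defective) = 0.8·0.6500 / (0.8·0.6500 + 0.75·0.3500) ≈ 0.6645
After 'pass': P(defective) = 0.2·0.6645 / (0.2·0.6645 + 0.25·0.3355) ≈ 0.6131
After 'pass': P(defective) = 0.2·0.6131 / (0.2·0.6131 + 0.25·0.3869) ≈ 0.5590

0.559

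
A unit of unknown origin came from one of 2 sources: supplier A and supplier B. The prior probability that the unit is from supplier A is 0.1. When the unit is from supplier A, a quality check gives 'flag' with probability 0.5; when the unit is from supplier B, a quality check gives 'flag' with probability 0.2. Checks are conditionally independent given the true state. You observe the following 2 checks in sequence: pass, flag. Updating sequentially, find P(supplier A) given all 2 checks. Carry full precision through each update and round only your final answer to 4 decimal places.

After 'pass': P(supplier A) = 0.5·0.1000 / (0.5·0.1000 + 0.8·0.9000) ≈ 0.0649
After 'flag': P(supplier A) = 0.5·0.0649 / (0.5·0.0649 + 0.2·0.9351) ≈ 0.1479

0.1479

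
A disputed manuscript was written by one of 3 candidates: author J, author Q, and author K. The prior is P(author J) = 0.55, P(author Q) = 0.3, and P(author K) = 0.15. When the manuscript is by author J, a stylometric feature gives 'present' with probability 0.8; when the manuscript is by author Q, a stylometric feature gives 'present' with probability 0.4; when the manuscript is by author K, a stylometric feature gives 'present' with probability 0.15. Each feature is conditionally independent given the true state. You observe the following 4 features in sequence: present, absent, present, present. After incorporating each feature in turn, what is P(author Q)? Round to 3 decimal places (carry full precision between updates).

After 'present': normaliser = 0.8·0.5500 + 0.4·0.3000 + 0.15·0.1500; P(author J) ≈ 0.7554, P(author Q) ≈ 0.2060, P(author K) ≈ 0.0386
After 'absent': normaliser = 0.2·0.7554 + 0.6·0.2060 + 0.85·0.0386; P(author J) ≈ 0.4913, P(author Q) ≈ 0.4020, P(author K) ≈ 0.1068
After 'present': normaliser = 0.8·0.4913 + 0.4·0.4020 + 0.15·0.1068; P(author J) ≈ 0.6897, P(author Q) ≈ 0.2822, P(author K) ≈ 0.0281
After 'present': normaliser = 0.8·0.6897 + 0.4·0.2822 + 0.15·0.0281; P(author J) ≈ 0.8250, P(author Q) ≈ 0.1687, P(author K) ≈ 0.0063

0.169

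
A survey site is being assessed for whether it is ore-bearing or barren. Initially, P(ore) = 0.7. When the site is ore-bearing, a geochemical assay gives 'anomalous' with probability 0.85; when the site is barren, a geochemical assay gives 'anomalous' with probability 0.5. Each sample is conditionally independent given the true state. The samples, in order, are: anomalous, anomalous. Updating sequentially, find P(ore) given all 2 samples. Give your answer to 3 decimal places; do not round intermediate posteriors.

0.871

After 'anomalous': P(ore) = 0.85·0.7000 / (0.85·0.7000 + 0.5·0.3000) ≈ 0.7987
After 'anomalous': P(ore) = 0.85·0.7987 / (0.85·0.7987 + 0.5·0.2013) ≈ 0.8709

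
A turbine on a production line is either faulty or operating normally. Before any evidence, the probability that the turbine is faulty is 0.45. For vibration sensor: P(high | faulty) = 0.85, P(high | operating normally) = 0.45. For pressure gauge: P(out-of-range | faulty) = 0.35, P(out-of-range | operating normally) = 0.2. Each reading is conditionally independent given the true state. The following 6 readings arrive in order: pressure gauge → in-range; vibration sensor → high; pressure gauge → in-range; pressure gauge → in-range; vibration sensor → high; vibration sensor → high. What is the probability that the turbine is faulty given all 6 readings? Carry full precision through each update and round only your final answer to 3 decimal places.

After pressure gauge='in-range': P(faulty) = 0.65·0.4500 / (0.65·0.4500 + 0.8·0.5500) ≈ 0.3993
After vibration sensor='high': P(faulty) = 0.85·0.3993 / (0.85·0.3993 + 0.45·0.6007) ≈ 0.5567
After pressure gauge='in-range': P(faulty) = 0.65·0.5567 / (0.65·0.5567 + 0.8·0.4433) ≈ 0.5050
After pressure gauge='in-range': P(faulty) = 0.65·0.5050 / (0.65·0.5050 + 0.8·0.4950) ≈ 0.4532
After vibration sensor='high': P(faulty) = 0.85·0.4532 / (0.85·0.4532 + 0.45·0.5468) ≈ 0.6103
After vibration sensor='high': P(faulty) = 0.85·0.6103 / (0.85·0.6103 + 0.45·0.3897) ≈ 0.7473

0.747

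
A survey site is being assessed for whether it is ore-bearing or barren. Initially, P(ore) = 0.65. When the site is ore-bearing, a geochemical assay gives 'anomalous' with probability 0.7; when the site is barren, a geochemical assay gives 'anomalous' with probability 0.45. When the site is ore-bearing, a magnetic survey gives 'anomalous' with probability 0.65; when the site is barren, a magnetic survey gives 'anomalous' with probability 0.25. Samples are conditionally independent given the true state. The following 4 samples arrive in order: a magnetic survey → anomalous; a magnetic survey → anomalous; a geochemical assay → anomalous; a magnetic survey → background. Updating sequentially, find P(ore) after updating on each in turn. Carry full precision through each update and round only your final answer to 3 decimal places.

0.901

After a magnetic survey='anomalous': P(ore) = 0.65·0.6500 / (0.65·0.6500 + 0.25·0.3500) ≈ 0.8284
After a magnetic survey='anomalous': P(ore) = 0.65·0.8284 / (0.65·0.8284 + 0.25·0.1716) ≈ 0.9262
After a geochemical assay='anomalous': P(ore) = 0.7·0.9262 / (0.7·0.9262 + 0.45·0.0738) ≈ 0.9513
After a magnetic survey='background': P(ore) = 0.35·0.9513 / (0.35·0.9513 + 0.75·0.0487) ≈ 0.9011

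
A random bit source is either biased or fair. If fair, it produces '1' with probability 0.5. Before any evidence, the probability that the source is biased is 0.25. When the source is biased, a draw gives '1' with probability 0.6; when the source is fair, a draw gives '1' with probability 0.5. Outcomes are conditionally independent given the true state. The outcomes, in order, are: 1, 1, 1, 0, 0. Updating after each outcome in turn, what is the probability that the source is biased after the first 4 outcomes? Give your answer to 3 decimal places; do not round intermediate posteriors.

After '1': P(biased) = 0.6·0.2500 / (0.6·0.2500 + 0.5·0.7500) ≈ 0.2857
After '1': P(biased) = 0.6·0.2857 / (0.6·0.2857 + 0.5·0.7143) ≈ 0.3243
After '1': P(biased) = 0.6·0.3243 / (0.6·0.3243 + 0.5·0.6757) ≈ 0.3655
After '0': P(biased) = 0.4·0.3655 / (0.4·0.3655 + 0.5·0.6345) ≈ 0.3154

0.315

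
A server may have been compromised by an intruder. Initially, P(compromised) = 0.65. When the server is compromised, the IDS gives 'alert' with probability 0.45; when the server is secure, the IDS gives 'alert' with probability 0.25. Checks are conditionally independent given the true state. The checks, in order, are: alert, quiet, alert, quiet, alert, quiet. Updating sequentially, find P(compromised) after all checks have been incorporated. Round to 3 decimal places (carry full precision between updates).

After 'alert': P(compromised) = 0.45·0.6500 / (0.45·0.6500 + 0.25·0.3500) ≈ 0.7697
After 'quiet': P(compromised) = 0.55·0.7697 / (0.55·0.7697 + 0.75·0.2303) ≈ 0.7103
After 'alert': P(compromised) = 0.45·0.7103 / (0.45·0.7103 + 0.25·0.2897) ≈ 0.8152
After 'quiet': P(compromised) = 0.55·0.8152 / (0.55·0.8152 + 0.75·0.1848) ≈ 0.7639
After 'alert': P(compromised) = 0.45·0.7639 / (0.45·0.7639 + 0.25·0.2361) ≈ 0.8535
After 'quiet': P(compromised) = 0.55·0.8535 / (0.55·0.8535 + 0.75·0.1465) ≈ 0.8103

0.810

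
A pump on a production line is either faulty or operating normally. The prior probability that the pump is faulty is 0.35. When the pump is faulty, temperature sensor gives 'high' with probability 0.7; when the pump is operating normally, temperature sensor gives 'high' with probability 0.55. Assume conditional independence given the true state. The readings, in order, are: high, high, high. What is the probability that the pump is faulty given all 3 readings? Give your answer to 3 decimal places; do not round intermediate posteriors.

After 'high': P(faulty) = 0.7·0.3500 / (0.7·0.3500 + 0.55·0.6500) ≈ 0.4066
After 'high': P(faulty) = 0.7·0.4066 / (0.7·0.4066 + 0.55·0.5934) ≈ 0.4659
After 'high': P(faulty) = 0.7·0.4659 / (0.7·0.4659 + 0.55·0.5341) ≈ 0.5261

0.526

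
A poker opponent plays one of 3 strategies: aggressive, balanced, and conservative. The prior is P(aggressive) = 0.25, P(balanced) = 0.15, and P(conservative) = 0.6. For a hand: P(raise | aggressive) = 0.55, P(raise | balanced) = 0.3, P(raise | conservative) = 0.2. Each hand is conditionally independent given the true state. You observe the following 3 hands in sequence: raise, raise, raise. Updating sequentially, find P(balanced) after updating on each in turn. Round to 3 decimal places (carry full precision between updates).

0.080

Apply Bayes' rule sequentially, carrying P(balanced) forward.
After 'raise': normaliser = 0.55·0.2500 + 0.3·0.1500 + 0.2·0.6000; P(aggressive) ≈ 0.4545, P(balanced) ≈ 0.1488, P(conservative) ≈ 0.3967
After 'raise': normaliser = 0.55·0.4545 + 0.3·0.1488 + 0.2·0.3967; P(aggressive) ≈ 0.6685, P(balanced) ≈ 0.1193, P(conservative) ≈ 0.2122
After 'raise': normaliser = 0.55·0.6685 + 0.3·0.1193 + 0.2·0.2122; P(aggressive) ≈ 0.8246, P(balanced) ≈ 0.0803, P(conservative) ≈ 0.0952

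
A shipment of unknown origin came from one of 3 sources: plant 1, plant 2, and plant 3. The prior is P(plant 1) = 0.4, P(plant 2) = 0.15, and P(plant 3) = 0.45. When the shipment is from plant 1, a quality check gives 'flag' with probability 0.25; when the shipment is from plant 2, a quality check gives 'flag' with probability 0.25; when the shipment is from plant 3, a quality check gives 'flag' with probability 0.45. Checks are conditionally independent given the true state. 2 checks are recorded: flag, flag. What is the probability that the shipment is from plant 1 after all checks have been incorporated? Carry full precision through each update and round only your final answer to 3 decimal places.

0.199

After 'flag': normaliser = 0.25·0.4000 + 0.25·0.1500 + 0.45·0.4500; P(plant 1) ≈ 0.2941, P(plant 2) ≈ 0.1103, P(plant 3) ≈ 0.5956
After 'flag': normaliser = 0.25·0.2941 + 0.25·0.1103 + 0.45·0.5956; P(plant 1) ≈ 0.1992, P(plant 2) ≈ 0.0747, P(plant 3) ≈ 0.7261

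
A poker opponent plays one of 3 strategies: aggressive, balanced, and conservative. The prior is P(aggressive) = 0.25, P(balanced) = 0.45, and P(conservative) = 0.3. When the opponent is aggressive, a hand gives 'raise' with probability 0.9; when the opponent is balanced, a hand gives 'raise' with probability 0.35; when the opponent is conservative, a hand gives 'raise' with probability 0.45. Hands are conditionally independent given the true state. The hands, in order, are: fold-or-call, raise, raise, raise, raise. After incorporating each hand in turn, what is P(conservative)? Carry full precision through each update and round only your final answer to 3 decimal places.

0.246

After 'fold-or-call': normaliser = 0.1·0.2500 + 0.65·0.4500 + 0.55·0.3000; P(aggressive) ≈ 0.0518, P(balanced) ≈ 0.6062, P(conservative) ≈ 0.3420
After 'raise': normaliser = 0.9·0.0518 + 0.35·0.6062 + 0.45·0.3420; P(aggressive) ≈ 0.1130, P(balanced) ≈ 0.5141, P(conservative) ≈ 0.3729
After 'raise': normaliser = 0.9·0.1130 + 0.35·0.5141 + 0.45·0.3729; P(aggressive) ≈ 0.2263, P(balanced) ≈ 0.4004, P(conservative) ≈ 0.3734
After 'raise': normaliser = 0.9·0.2263 + 0.35·0.4004 + 0.45·0.3734; P(aggressive) ≈ 0.3979, P(balanced) ≈ 0.2738, P(conservative) ≈ 0.3283
After 'raise': normaliser = 0.9·0.3979 + 0.35·0.2738 + 0.45·0.3283; P(aggressive) ≈ 0.5952, P(balanced) ≈ 0.1593, P(conservative) ≈ 0.2455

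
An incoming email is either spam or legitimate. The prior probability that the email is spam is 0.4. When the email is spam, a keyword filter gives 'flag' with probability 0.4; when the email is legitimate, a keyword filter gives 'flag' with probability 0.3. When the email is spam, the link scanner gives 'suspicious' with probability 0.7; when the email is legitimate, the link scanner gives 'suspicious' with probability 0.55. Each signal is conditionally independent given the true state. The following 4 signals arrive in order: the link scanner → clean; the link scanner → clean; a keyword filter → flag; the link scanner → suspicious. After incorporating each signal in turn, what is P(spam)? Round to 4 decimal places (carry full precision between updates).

Apply Bayes' rule sequentially, carrying P(spam) forward.
After the link scanner='clean': P(spam) = 0.3·0.4000 / (0.3·0.4000 + 0.45·0.6000) ≈ 0.3077
After the link scanner='clean': P(spam) = 0.3·0.3077 / (0.3·0.3077 + 0.45·0.6923) ≈ 0.2286
After a keyword filter='flag': P(spam) = 0.4·0.2286 / (0.4·0.2286 + 0.3·0.7714) ≈ 0.2832
After the link scanner='suspicious': P(spam) = 0.7·0.2832 / (0.7·0.2832 + 0.55·0.7168) ≈ 0.3346

0.3346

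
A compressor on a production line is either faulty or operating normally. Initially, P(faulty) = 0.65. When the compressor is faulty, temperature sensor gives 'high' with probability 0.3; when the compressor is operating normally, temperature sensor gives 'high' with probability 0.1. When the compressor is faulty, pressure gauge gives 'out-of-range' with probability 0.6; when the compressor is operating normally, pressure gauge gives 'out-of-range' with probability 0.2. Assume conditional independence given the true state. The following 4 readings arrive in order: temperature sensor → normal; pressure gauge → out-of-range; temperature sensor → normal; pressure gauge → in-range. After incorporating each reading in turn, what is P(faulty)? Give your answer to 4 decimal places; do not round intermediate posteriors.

After temperature sensor='normal': P(faulty) = 0.7·0.6500 / (0.7·0.6500 + 0.9·0.3500) ≈ 0.5909
After pressure gauge='out-of-range': P(faulty) = 0.6·0.5909 / (0.6·0.5909 + 0.2·0.4091) ≈ 0.8125
After temperature sensor='normal': P(faulty) = 0.7·0.8125 / (0.7·0.8125 + 0.9·0.1875) ≈ 0.7712
After pressure gauge='in-range': P(faulty) = 0.4·0.7712 / (0.4·0.7712 + 0.8·0.2288) ≈ 0.6276

0.6276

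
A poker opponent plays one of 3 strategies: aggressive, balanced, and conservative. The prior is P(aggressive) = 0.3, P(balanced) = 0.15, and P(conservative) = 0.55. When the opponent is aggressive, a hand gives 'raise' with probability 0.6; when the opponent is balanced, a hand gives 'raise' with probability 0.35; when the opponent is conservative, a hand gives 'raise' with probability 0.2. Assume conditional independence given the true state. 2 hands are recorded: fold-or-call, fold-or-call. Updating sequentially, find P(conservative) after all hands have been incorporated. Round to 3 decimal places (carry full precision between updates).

After 'fold-or-call': normaliser = 0.4·0.3000 + 0.65·0.1500 + 0.8·0.5500; P(aggressive) ≈ 0.1825, P(balanced) ≈ 0.1483, P(conservative) ≈ 0.6692
After 'fold-or-call': normaliser = 0.4·0.1825 + 0.65·0.1483 + 0.8·0.6692; P(aggressive) ≈ 0.1036, P(balanced) ≈ 0.1368, P(conservative) ≈ 0.7596

0.760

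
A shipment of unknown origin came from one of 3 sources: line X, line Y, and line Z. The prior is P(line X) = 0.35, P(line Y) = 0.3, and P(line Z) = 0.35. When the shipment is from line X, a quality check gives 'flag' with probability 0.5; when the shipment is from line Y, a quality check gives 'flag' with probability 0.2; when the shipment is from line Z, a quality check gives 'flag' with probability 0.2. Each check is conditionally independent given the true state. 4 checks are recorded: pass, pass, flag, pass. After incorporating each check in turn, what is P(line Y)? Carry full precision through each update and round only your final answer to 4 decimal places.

0.3474

Apply Bayes' rule sequentially, carrying P(line Y) forward.
After 'pass': normaliser = 0.5·0.3500 + 0.8·0.3000 + 0.8·0.3500; P(line X) ≈ 0.2518, P(line Y) ≈ 0.3453, P(line Z) ≈ 0.4029
After 'pass': normaliser = 0.5·0.2518 + 0.8·0.3453 + 0.8·0.4029; P(line X) ≈ 0.1738, P(line Y) ≈ 0.3813, P(line Z) ≈ 0.4449
After 'flag': normaliser = 0.5·0.1738 + 0.2·0.3813 + 0.2·0.4449; P(line X) ≈ 0.3446, P(line Y) ≈ 0.3025, P(line Z) ≈ 0.3529
After 'pass': normaliser = 0.5·0.3446 + 0.8·0.3025 + 0.8·0.3529; P(line X) ≈ 0.2474, P(line Y) ≈ 0.3474, P(line Z) ≈ 0.4053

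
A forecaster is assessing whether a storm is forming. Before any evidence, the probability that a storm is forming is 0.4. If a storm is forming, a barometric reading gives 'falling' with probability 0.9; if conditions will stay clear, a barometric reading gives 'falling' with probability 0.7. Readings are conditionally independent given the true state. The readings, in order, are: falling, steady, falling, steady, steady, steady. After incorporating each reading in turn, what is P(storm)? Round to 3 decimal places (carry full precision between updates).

0.013

After 'falling': P(storm) = 0.9·0.4000 / (0.9·0.4000 + 0.7·0.6000) ≈ 0.4615
After 'steady': P(storm) = 0.1·0.4615 / (0.1·0.4615 + 0.3·0.5385) ≈ 0.2222
After 'falling': P(storm) = 0.9·0.2222 / (0.9·0.2222 + 0.7·0.7778) ≈ 0.2687
After 'steady': P(storm) = 0.1·0.2687 / (0.1·0.2687 + 0.3·0.7313) ≈ 0.1091
After 'steady': P(storm) = 0.1·0.1091 / (0.1·0.1091 + 0.3·0.8909) ≈ 0.0392
After 'steady': P(storm) = 0.1·0.0392 / (0.1·0.0392 + 0.3·0.9608) ≈ 0.0134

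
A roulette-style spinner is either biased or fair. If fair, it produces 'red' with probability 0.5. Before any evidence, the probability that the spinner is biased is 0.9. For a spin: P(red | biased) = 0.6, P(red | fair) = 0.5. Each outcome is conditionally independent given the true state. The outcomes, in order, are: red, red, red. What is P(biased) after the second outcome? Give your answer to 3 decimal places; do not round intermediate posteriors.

After 'red': P(biased) = 0.6·0.9000 / (0.6·0.9000 + 0.5·0.1000) ≈ 0.9153
After 'red': P(biased) = 0.6·0.9153 / (0.6·0.9153 + 0.5·0.0847) ≈ 0.9284

0.928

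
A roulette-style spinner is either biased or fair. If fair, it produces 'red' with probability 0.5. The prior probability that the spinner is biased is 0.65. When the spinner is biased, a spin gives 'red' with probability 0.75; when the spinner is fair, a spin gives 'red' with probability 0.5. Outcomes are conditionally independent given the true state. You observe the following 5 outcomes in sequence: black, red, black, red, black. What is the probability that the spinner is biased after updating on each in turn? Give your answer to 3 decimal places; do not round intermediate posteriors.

After 'black': P(biased) = 0.25·0.6500 / (0.25·0.6500 + 0.5·0.3500) ≈ 0.4815
After 'red': P(biased) = 0.75·0.4815 / (0.75·0.4815 + 0.5·0.5185) ≈ 0.5821
After 'black': P(biased) = 0.25·0.5821 / (0.25·0.5821 + 0.5·0.4179) ≈ 0.4105
After 'red': P(biased) = 0.75·0.4105 / (0.75·0.4105 + 0.5·0.5895) ≈ 0.5109
After 'black': P(biased) = 0.25·0.5109 / (0.25·0.5109 + 0.5·0.4891) ≈ 0.3431

0.343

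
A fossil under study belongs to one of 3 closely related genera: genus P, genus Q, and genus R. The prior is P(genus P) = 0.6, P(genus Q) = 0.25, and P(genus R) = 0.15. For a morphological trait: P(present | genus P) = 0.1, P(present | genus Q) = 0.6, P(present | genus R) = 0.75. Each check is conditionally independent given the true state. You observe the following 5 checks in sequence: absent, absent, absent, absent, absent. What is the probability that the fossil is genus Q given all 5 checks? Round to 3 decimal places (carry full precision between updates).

After 'absent': normaliser = 0.9·0.6000 + 0.4·0.2500 + 0.25·0.1500; P(genus P) ≈ 0.7970, P(genus Q) ≈ 0.1476, P(genus R) ≈ 0.0554
After 'absent': normaliser = 0.9·0.7970 + 0.4·0.1476 + 0.25·0.0554; P(genus P) ≈ 0.9078, P(genus Q) ≈ 0.0747, P(genus R) ≈ 0.0175
After 'absent': normaliser = 0.9·0.9078 + 0.4·0.0747 + 0.25·0.0175; P(genus P) ≈ 0.9597, P(genus Q) ≈ 0.0351, P(genus R) ≈ 0.0051
After 'absent': normaliser = 0.9·0.9597 + 0.4·0.0351 + 0.25·0.0051; P(genus P) ≈ 0.9826, P(genus Q) ≈ 0.0160, P(genus R) ≈ 0.0015
After 'absent': normaliser = 0.9·0.9826 + 0.4·0.0160 + 0.25·0.0015; P(genus P) ≈ 0.9924, P(genus Q) ≈ 0.0072, P(genus R) ≈ 0.0004

0.007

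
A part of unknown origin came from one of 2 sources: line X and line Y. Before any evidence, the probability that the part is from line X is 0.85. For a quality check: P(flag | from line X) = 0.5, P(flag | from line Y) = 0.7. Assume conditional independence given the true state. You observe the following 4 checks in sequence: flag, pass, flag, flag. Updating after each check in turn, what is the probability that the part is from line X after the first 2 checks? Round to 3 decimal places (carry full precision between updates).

After 'flag': P(line X) = 0.5·0.8500 / (0.5·0.8500 + 0.7·0.1500) ≈ 0.8019
After 'pass': P(line X) = 0.5·0.8019 / (0.5·0.8019 + 0.3·0.1981) ≈ 0.8709

0.871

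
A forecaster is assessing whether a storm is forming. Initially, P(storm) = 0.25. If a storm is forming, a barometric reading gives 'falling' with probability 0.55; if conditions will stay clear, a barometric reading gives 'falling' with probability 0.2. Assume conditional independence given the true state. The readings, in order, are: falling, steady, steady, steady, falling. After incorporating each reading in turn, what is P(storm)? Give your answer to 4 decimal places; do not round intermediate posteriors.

0.3097

After 'falling': P(storm) = 0.55·0.2500 / (0.55·0.2500 + 0.2·0.7500) ≈ 0.4783
After 'steady': P(storm) = 0.45·0.4783 / (0.45·0.4783 + 0.8·0.5217) ≈ 0.3402
After 'steady': P(storm) = 0.45·0.3402 / (0.45·0.3402 + 0.8·0.6598) ≈ 0.2248
After 'steady': P(storm) = 0.45·0.2248 / (0.45·0.2248 + 0.8·0.7752) ≈ 0.1403
After 'falling': P(storm) = 0.55·0.1403 / (0.55·0.1403 + 0.2·0.8597) ≈ 0.3097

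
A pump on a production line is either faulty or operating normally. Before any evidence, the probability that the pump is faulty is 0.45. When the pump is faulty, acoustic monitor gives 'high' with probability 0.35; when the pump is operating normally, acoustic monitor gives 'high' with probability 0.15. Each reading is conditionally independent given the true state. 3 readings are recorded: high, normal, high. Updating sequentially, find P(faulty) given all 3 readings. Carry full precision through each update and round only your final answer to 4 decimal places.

Apply Bayes' rule sequentially, carrying P(faulty) forward.
After 'high': P(faulty) = 0.35·0.4500 / (0.35·0.4500 + 0.15·0.5500) ≈ 0.6562
After 'normal': P(faulty) = 0.65·0.6562 / (0.65·0.6562 + 0.85·0.3438) ≈ 0.5935
After 'high': P(faulty) = 0.35·0.5935 / (0.35·0.5935 + 0.15·0.4065) ≈ 0.7731

0.7731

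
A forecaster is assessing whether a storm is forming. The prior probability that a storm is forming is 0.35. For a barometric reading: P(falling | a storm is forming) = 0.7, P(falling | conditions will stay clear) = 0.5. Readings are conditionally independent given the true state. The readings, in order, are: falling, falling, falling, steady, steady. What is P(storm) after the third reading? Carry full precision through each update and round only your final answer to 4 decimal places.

After 'falling': P(storm) = 0.7·0.3500 / (0.7·0.3500 + 0.5·0.6500) ≈ 0.4298
After 'falling': P(storm) = 0.7·0.4298 / (0.7·0.4298 + 0.5·0.5702) ≈ 0.5135
After 'falling': P(storm) = 0.7·0.5135 / (0.7·0.5135 + 0.5·0.4865) ≈ 0.5964

0.5964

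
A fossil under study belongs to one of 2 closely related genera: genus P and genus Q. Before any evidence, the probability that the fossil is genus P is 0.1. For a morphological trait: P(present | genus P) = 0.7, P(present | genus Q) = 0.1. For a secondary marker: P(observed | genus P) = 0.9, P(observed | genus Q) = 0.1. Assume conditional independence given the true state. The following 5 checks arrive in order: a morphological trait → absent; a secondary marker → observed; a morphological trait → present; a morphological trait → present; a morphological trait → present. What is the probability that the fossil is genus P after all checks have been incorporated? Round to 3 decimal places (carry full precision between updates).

0.991

After a morphological trait='absent': P(genus P) = 0.3·0.1000 / (0.3·0.1000 + 0.9·0.9000) ≈ 0.0357
After a secondary marker='observed': P(genus P) = 0.9·0.0357 / (0.9·0.0357 + 0.1·0.9643) ≈ 0.2500
After a morphological trait='present': P(genus P) = 0.7·0.2500 / (0.7·0.2500 + 0.1·0.7500) ≈ 0.7000
After a morphological trait='present': P(genus P) = 0.7·0.7000 / (0.7·0.7000 + 0.1·0.3000) ≈ 0.9423
After a morphological trait='present': P(genus P) = 0.7·0.9423 / (0.7·0.9423 + 0.1·0.0577) ≈ 0.9913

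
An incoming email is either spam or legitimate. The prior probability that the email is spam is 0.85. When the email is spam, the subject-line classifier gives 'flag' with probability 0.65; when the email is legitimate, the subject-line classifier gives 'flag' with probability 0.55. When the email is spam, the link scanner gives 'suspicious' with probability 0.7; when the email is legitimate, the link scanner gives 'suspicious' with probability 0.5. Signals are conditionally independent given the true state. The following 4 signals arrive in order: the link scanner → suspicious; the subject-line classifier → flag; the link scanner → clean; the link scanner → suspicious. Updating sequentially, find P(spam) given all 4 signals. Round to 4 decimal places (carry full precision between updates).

0.8873

After the link scanner='suspicious': P(spam) = 0.7·0.8500 / (0.7·0.8500 + 0.5·0.1500) ≈ 0.8881
After the subject-line classifier='flag': P(spam) = 0.65·0.8881 / (0.65·0.8881 + 0.55·0.1119) ≈ 0.9036
After the link scanner='clean': P(spam) = 0.3·0.9036 / (0.3·0.9036 + 0.5·0.0964) ≈ 0.8491
After the link scanner='suspicious': P(spam) = 0.7·0.8491 / (0.7·0.8491 + 0.5·0.1509) ≈ 0.8873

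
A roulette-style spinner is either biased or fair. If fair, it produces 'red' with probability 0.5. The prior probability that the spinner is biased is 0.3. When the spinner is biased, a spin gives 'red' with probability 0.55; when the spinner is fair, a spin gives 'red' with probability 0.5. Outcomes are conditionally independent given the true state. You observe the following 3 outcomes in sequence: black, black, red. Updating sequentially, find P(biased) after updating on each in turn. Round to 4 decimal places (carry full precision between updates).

After 'black': P(biased) = 0.45·0.3000 / (0.45·0.3000 + 0.5·0.7000) ≈ 0.2784
After 'black': P(biased) = 0.45·0.2784 / (0.45·0.2784 + 0.5·0.7216) ≈ 0.2577
After 'red': P(biased) = 0.55·0.2577 / (0.55·0.2577 + 0.5·0.7423) ≈ 0.2763

0.2763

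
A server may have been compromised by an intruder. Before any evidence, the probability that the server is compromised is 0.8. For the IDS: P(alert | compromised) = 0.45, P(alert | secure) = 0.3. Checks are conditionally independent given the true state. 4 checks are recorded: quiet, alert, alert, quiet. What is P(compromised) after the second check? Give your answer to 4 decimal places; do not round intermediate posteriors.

0.8250

After 'quiet': P(compromised) = 0.55·0.8000 / (0.55·0.8000 + 0.7·0.2000) ≈ 0.7586
After 'alert': P(compromised) = 0.45·0.7586 / (0.45·0.7586 + 0.3·0.2414) ≈ 0.8250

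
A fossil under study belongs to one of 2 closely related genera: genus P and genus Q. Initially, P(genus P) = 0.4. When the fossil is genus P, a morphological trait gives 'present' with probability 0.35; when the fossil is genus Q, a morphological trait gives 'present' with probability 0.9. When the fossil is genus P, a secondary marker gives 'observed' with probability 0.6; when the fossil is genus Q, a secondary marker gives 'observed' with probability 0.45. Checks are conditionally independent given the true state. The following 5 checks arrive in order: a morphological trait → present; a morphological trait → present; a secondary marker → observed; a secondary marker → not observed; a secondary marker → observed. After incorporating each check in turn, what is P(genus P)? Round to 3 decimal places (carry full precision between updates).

After a morphological trait='present': P(genus P) = 0.35·0.4000 / (0.35·0.4000 + 0.9·0.6000) ≈ 0.2059
After a morphological trait='present': P(genus P) = 0.35·0.2059 / (0.35·0.2059 + 0.9·0.7941) ≈ 0.0916
After a secondary marker='observed': P(genus P) = 0.6·0.0916 / (0.6·0.0916 + 0.45·0.9084) ≈ 0.1185
After a secondary marker='not observed': P(genus P) = 0.4·0.1185 / (0.4·0.1185 + 0.55·0.8815) ≈ 0.0891
After a secondary marker='observed': P(genus P) = 0.6·0.0891 / (0.6·0.0891 + 0.45·0.9109) ≈ 0.1153

0.115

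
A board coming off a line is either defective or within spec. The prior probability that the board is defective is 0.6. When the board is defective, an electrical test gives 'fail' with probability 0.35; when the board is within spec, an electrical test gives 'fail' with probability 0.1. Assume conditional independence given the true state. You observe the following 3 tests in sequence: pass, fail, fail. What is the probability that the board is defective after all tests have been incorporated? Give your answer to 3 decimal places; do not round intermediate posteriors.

0.930

After 'pass': P(defective) = 0.65·0.6000 / (0.65·0.6000 + 0.9·0.4000) ≈ 0.5200
After 'fail': P(defective) = 0.35·0.5200 / (0.35·0.5200 + 0.1·0.4800) ≈ 0.7913
After 'fail': P(defective) = 0.35·0.7913 / (0.35·0.7913 + 0.1·0.2087) ≈ 0.9299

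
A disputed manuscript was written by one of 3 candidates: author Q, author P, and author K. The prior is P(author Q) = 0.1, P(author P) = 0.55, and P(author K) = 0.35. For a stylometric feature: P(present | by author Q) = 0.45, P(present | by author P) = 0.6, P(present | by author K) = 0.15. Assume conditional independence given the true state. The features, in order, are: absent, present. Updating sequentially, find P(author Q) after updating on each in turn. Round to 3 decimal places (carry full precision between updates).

0.123

After 'absent': normaliser = 0.55·0.1000 + 0.4·0.5500 + 0.85·0.3500; P(author Q) ≈ 0.0961, P(author P) ≈ 0.3843, P(author K) ≈ 0.5197
After 'present': normaliser = 0.45·0.0961 + 0.6·0.3843 + 0.15·0.5197; P(author Q) ≈ 0.1229, P(author P) ≈ 0.6555, P(author K) ≈ 0.2216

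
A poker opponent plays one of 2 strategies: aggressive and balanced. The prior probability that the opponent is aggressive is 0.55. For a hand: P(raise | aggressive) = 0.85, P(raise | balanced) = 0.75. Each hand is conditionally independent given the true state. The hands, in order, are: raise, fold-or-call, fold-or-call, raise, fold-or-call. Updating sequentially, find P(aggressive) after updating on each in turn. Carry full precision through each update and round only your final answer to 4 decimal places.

0.2532

After 'raise': P(aggressive) = 0.85·0.5500 / (0.85·0.5500 + 0.75·0.4500) ≈ 0.5807
After 'fold-or-call': P(aggressive) = 0.15·0.5807 / (0.15·0.5807 + 0.25·0.4193) ≈ 0.4539
After 'fold-or-call': P(aggressive) = 0.15·0.4539 / (0.15·0.4539 + 0.25·0.5461) ≈ 0.3327
After 'raise': P(aggressive) = 0.85·0.3327 / (0.85·0.3327 + 0.75·0.6673) ≈ 0.3611
After 'fold-or-call': P(aggressive) = 0.15·0.3611 / (0.15·0.3611 + 0.25·0.6389) ≈ 0.2532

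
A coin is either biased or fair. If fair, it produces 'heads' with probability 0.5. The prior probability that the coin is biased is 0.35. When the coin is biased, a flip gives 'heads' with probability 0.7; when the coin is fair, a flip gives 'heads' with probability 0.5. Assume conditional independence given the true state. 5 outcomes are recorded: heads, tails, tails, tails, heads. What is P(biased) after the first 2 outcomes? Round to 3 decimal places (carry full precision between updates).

After 'heads': P(biased) = 0.7·0.3500 / (0.7·0.3500 + 0.5·0.6500) ≈ 0.4298
After 'tails': P(biased) = 0.3·0.4298 / (0.3·0.4298 + 0.5·0.5702) ≈ 0.3114

0.311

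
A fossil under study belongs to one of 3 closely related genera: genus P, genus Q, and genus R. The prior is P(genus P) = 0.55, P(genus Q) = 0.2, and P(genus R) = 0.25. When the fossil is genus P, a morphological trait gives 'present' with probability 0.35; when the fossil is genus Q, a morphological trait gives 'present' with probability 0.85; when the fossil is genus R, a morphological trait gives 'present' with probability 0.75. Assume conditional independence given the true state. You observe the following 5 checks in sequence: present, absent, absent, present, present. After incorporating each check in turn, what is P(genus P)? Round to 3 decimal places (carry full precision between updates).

Apply Bayes' rule sequentially, carrying P(genus P) forward.
After 'present': normaliser = 0.35·0.5500 + 0.85·0.2000 + 0.75·0.2500; P(genus P) ≈ 0.3500, P(genus Q) ≈ 0.3091, P(genus R) ≈ 0.3409
After 'absent': normaliser = 0.65·0.3500 + 0.15·0.3091 + 0.25·0.3409; P(genus P) ≈ 0.6335, P(genus Q) ≈ 0.1291, P(genus R) ≈ 0.2373
After 'absent': normaliser = 0.65·0.6335 + 0.15·0.1291 + 0.25·0.2373; P(genus P) ≈ 0.8395, P(genus Q) ≈ 0.0395, P(genus R) ≈ 0.1210
After 'present': normaliser = 0.35·0.8395 + 0.85·0.0395 + 0.75·0.1210; P(genus P) ≈ 0.7028, P(genus Q) ≈ 0.0803, P(genus R) ≈ 0.2170
After 'present': normaliser = 0.35·0.7028 + 0.85·0.0803 + 0.75·0.2170; P(genus P) ≈ 0.5157, P(genus Q) ≈ 0.1431, P(genus R) ≈ 0.3412

0.516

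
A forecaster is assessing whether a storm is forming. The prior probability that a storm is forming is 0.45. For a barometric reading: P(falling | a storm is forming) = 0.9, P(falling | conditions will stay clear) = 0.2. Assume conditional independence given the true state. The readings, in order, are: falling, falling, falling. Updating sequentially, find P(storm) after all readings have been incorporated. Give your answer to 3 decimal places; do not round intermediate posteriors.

After 'falling': P(storm) = 0.9·0.4500 / (0.9·0.4500 + 0.2·0.5500) ≈ 0.7864
After 'falling': P(storm) = 0.9·0.7864 / (0.9·0.7864 + 0.2·0.2136) ≈ 0.9431
After 'falling': P(storm) = 0.9·0.9431 / (0.9·0.9431 + 0.2·0.0569) ≈ 0.9868

0.987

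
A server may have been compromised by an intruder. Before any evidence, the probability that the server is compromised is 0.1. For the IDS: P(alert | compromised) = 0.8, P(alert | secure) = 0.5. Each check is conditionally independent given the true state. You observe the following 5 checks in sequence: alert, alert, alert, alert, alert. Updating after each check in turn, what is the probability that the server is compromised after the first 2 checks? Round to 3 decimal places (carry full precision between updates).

After 'alert': P(compromised) = 0.8·0.1000 / (0.8·0.1000 + 0.5·0.9000) ≈ 0.1509
After 'alert': P(compromised) = 0.8·0.1509 / (0.8·0.1509 + 0.5·0.8491) ≈ 0.2215

0.221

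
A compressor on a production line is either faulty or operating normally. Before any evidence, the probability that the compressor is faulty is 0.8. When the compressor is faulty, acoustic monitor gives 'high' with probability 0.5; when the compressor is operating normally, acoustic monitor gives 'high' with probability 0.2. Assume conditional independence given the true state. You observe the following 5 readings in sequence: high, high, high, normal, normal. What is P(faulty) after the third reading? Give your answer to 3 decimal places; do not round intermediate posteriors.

0.984

After 'high': P(faulty) = 0.5·0.8000 / (0.5·0.8000 + 0.2·0.2000) ≈ 0.9091
After 'high': P(faulty) = 0.5·0.9091 / (0.5·0.9091 + 0.2·0.0909) ≈ 0.9615
After 'high': P(faulty) = 0.5·0.9615 / (0.5·0.9615 + 0.2·0.0385) ≈ 0.9843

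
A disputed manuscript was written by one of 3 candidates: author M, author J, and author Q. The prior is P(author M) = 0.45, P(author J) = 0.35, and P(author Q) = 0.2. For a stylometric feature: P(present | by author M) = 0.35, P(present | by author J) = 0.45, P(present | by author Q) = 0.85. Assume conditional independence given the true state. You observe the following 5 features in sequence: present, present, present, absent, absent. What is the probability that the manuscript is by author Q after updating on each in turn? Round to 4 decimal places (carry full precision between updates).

After 'present': normaliser = 0.35·0.4500 + 0.45·0.3500 + 0.85·0.2000; P(author M) ≈ 0.3247, P(author J) ≈ 0.3247, P(author Q) ≈ 0.3505
After 'present': normaliser = 0.35·0.3247 + 0.45·0.3247 + 0.85·0.3505; P(author M) ≈ 0.2038, P(author J) ≈ 0.2620, P(author Q) ≈ 0.5342
After 'present': normaliser = 0.35·0.2038 + 0.45·0.2620 + 0.85·0.5342; P(author M) ≈ 0.1109, P(author J) ≈ 0.1833, P(author Q) ≈ 0.7058
After 'absent': normaliser = 0.65·0.1109 + 0.55·0.1833 + 0.15·0.7058; P(author M) ≈ 0.2585, P(author J) ≈ 0.3616, P(author Q) ≈ 0.3798
After 'absent': normaliser = 0.65·0.2585 + 0.55·0.3616 + 0.15·0.3798; P(author M) ≈ 0.3964, P(author J) ≈ 0.4692, P(author Q) ≈ 0.1344

0.1344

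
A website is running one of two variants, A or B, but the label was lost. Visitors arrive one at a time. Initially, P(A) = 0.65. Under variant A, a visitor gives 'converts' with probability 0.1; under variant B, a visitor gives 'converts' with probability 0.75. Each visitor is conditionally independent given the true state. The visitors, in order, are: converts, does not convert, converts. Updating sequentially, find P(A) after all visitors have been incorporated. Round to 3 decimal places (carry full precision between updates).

0.106

Each posterior becomes the prior for the next update.
After 'converts': P(A) = 0.1·0.6500 / (0.1·0.6500 + 0.75·0.3500) ≈ 0.1985
After 'does not convert': P(A) = 0.9·0.1985 / (0.9·0.1985 + 0.25·0.8015) ≈ 0.4713
After 'converts': P(A) = 0.1·0.4713 / (0.1·0.4713 + 0.75·0.5287) ≈ 0.1062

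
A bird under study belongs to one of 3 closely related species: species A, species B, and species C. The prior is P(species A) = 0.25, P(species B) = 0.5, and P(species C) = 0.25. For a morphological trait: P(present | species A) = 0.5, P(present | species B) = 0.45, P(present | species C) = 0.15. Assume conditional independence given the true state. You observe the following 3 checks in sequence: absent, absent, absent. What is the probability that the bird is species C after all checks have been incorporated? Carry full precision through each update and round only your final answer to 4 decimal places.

0.5729

After 'absent': normaliser = 0.5·0.2500 + 0.55·0.5000 + 0.85·0.2500; P(species A) ≈ 0.2041, P(species B) ≈ 0.4490, P(species C) ≈ 0.3469
After 'absent': normaliser = 0.5·0.2041 + 0.55·0.4490 + 0.85·0.3469; P(species A) ≈ 0.1585, P(species B) ≈ 0.3835, P(species C) ≈ 0.4580
After 'absent': normaliser = 0.5·0.1585 + 0.55·0.3835 + 0.85·0.4580; P(species A) ≈ 0.1166, P(species B) ≈ 0.3104, P(species C) ≈ 0.5729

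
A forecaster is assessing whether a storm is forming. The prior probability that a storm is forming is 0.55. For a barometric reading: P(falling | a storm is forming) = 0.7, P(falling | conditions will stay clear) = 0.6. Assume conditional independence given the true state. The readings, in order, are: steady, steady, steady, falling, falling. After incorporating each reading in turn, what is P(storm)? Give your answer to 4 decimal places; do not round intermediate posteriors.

0.4124

After 'steady': P(storm) = 0.3·0.5500 / (0.3·0.5500 + 0.4·0.4500) ≈ 0.4783
After 'steady': P(storm) = 0.3·0.4783 / (0.3·0.4783 + 0.4·0.5217) ≈ 0.4074
After 'steady': P(storm) = 0.3·0.4074 / (0.3·0.4074 + 0.4·0.5926) ≈ 0.3402
After 'falling': P(storm) = 0.7·0.3402 / (0.7·0.3402 + 0.6·0.6598) ≈ 0.3756
After 'falling': P(storm) = 0.7·0.3756 / (0.7·0.3756 + 0.6·0.6244) ≈ 0.4124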